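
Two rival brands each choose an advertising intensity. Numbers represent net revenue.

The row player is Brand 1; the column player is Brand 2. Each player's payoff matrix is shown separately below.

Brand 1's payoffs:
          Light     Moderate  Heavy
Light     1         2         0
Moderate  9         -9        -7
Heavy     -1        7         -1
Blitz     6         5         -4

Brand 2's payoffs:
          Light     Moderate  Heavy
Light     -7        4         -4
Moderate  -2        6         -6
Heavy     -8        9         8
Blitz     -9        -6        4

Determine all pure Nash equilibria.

For each strategy profile, look for a profitable unilateral deviation.
(Light, Light): Brand 1 can switch to Moderate (1 → 9). Not NE.
(Light, Moderate): Brand 1 can switch to Heavy (2 → 7). Not NE.
(Light, Heavy): Brand 2 can switch to Moderate (-4 → 4). Not NE.
(Moderate, Light): Brand 2 can switch to Moderate (-2 → 6). Not NE.
(Moderate, Moderate): Brand 1 can switch to Light (-9 → 2). Not NE.
(Moderate, Heavy): Brand 1 can switch to Light (-7 → 0). Not NE.
(Heavy, Light): Brand 1 can switch to Light (-1 → 1). Not NE.
(Heavy, Moderate): Brand 1 gets 7, best alternative 5; Brand 2 gets 9, best alternative 8. No profitable deviation — NE.
(Heavy, Heavy): Brand 1 can switch to Light (-1 → 0). Not NE.
(Blitz, Light): Brand 1 can switch to Moderate (6 → 9). Not NE.
(Blitz, Moderate): Brand 1 can switch to Heavy (5 → 7). Not NE.
(The remaining 1 profile has a profitable deviation by the same check.)

Pure NE: (Heavy, Moderate)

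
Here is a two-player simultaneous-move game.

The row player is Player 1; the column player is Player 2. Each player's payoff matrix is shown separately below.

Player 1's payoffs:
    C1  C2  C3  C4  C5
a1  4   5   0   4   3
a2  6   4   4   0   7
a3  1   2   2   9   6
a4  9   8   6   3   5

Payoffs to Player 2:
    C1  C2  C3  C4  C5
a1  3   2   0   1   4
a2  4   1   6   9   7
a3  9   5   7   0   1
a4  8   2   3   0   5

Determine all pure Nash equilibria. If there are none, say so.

For each player, find the best response to each opponent profile; mutual best responses are the pure NE.
Player 1 against C1: payoffs 4, 6, 1, 9 → best response a4.
Player 1 against C2: payoffs 5, 4, 2, 8 → best response a4.
Player 1 against C3: payoffs 0, 4, 2, 6 → best response a4.
Player 1 against C4: payoffs 4, 0, 9, 3 → best response a3.
Player 1 against C5: payoffs 3, 7, 6, 5 → best response a2.
Player 2 against a1: payoffs 3, 2, 0, 1, 4 → best response C5.
Player 2 against a2: payoffs 4, 1, 6, 9, 7 → best response C4.
Player 2 against a3: payoffs 9, 5, 7, 0, 1 → best response C1.
Player 2 against a4: payoffs 8, 2, 3, 0, 5 → best response C1.
Mutual best responses: (a4, C1).

The unique pure-strategy Nash equilibrium is (a4, C1).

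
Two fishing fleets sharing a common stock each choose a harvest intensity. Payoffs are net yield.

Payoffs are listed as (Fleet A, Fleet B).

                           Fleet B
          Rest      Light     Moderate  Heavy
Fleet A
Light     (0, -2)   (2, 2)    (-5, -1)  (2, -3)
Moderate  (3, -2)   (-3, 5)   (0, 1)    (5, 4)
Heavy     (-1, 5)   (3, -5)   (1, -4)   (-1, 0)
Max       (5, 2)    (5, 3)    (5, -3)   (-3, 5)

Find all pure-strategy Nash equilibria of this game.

No pure-strategy Nash equilibrium.

Fleet A against Rest: payoffs 0, 3, -1, 5 → best response Max.
Fleet A against Light: payoffs 2, -3, 3, 5 → best response Max.
Fleet A against Moderate: payoffs -5, 0, 1, 5 → best response Max.
Fleet A against Heavy: payoffs 2, 5, -1, -3 → best response Moderate.
Fleet B against Light: payoffs -2, 2, -1, -3 → best response Light.
Fleet B against Moderate: payoffs -2, 5, 1, 4 → best response Light.
Fleet B against Heavy: payoffs 5, -5, -4, 0 → best response Rest.
Fleet B against Max: payoffs 2, 3, -3, 5 → best response Heavy.
No profile is a mutual best response for all players.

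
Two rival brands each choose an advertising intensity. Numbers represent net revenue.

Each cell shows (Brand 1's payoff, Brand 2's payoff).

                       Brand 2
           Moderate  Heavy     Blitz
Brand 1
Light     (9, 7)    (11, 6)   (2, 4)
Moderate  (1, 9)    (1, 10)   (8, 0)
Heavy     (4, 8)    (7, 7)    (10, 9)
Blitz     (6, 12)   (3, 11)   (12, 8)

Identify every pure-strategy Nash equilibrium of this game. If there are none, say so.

Brand 1 against Moderate: payoffs 9, 1, 4, 6 → best response Light.
Brand 1 against Heavy: payoffs 11, 1, 7, 3 → best response Light.
Brand 1 against Blitz: payoffs 2, 8, 10, 12 → best response Blitz.
Brand 2 against Light: payoffs 7, 6, 4 → best response Moderate.
Brand 2 against Moderate: payoffs 9, 10, 0 → best response Heavy.
Brand 2 against Heavy: payoffs 8, 7, 9 → best response Blitz.
Brand 2 against Blitz: payoffs 12, 11, 8 → best response Moderate.
Mutual best responses: (Light, Moderate).

The unique pure-strategy Nash equilibrium is (Light, Moderate).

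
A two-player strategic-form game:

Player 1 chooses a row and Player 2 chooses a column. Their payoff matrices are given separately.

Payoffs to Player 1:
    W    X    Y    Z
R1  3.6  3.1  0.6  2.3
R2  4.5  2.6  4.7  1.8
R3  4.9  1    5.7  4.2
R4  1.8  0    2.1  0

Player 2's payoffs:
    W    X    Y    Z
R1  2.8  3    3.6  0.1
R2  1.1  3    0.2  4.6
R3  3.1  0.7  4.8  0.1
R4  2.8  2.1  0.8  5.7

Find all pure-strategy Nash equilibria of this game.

For each player, find the best response to each opponent profile; mutual best responses are the pure NE.
Player 1 against W: payoffs 3.6, 4.5, 4.9, 1.8 → best response R3.
Player 1 against X: payoffs 3.1, 2.6, 1, 0 → best response R1.
Player 1 against Y: payoffs 0.6, 4.7, 5.7, 2.1 → best response R3.
Player 1 against Z: payoffs 2.3, 1.8, 4.2, 0 → best response R3.
Player 2 against R1: payoffs 2.8, 3, 3.6, 0.1 → best response Y.
Player 2 against R2: payoffs 1.1, 3, 0.2, 4.6 → best response Z.
Player 2 against R3: payoffs 3.1, 0.7, 4.8, 0.1 → best response Y.
Player 2 against R4: payoffs 2.8, 2.1, 0.8, 5.7 → best response Z.
Mutual best responses: (R3, Y).

The unique pure-strategy Nash equilibrium is (R3, Y).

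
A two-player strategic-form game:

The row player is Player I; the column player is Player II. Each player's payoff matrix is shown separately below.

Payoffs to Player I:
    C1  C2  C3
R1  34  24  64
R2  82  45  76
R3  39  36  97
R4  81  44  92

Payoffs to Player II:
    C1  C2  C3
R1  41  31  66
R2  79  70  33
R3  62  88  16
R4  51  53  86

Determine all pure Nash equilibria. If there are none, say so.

Player I against C1: payoffs 34, 82, 39, 81 → best response R2.
Player I against C2: payoffs 24, 45, 36, 44 → best response R2.
Player I against C3: payoffs 64, 76, 97, 92 → best response R3.
Player II against R1: payoffs 41, 31, 66 → best response C3.
Player II against R2: payoffs 79, 70, 33 → best response C1.
Player II against R3: payoffs 62, 88, 16 → best response C2.
Player II against R4: payoffs 51, 53, 86 → best response C3.
Mutual best responses: (R2, C1).

The unique pure-strategy Nash equilibrium is (R2, C1).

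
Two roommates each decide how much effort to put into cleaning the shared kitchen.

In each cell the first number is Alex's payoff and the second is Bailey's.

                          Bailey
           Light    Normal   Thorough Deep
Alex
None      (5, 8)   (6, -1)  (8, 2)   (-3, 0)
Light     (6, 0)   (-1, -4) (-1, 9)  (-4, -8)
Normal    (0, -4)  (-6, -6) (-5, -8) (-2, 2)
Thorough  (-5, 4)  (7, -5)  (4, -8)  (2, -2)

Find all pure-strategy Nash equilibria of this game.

(None, Light): Alex can switch to Light (5 → 6). Not NE.
(None, Normal): Alex can switch to Thorough (6 → 7). Not NE.
(None, Thorough): Bailey can switch to Light (2 → 8). Not NE.
(None, Deep): Alex can switch to Normal (-3 → -2). Not NE.
(Light, Light): Bailey can switch to Thorough (0 → 9). Not NE.
(Light, Normal): Alex can switch to None (-1 → 6). Not NE.
(The remaining 10 profiles each have a profitable deviation by the same check.)

No pure-strategy Nash equilibrium.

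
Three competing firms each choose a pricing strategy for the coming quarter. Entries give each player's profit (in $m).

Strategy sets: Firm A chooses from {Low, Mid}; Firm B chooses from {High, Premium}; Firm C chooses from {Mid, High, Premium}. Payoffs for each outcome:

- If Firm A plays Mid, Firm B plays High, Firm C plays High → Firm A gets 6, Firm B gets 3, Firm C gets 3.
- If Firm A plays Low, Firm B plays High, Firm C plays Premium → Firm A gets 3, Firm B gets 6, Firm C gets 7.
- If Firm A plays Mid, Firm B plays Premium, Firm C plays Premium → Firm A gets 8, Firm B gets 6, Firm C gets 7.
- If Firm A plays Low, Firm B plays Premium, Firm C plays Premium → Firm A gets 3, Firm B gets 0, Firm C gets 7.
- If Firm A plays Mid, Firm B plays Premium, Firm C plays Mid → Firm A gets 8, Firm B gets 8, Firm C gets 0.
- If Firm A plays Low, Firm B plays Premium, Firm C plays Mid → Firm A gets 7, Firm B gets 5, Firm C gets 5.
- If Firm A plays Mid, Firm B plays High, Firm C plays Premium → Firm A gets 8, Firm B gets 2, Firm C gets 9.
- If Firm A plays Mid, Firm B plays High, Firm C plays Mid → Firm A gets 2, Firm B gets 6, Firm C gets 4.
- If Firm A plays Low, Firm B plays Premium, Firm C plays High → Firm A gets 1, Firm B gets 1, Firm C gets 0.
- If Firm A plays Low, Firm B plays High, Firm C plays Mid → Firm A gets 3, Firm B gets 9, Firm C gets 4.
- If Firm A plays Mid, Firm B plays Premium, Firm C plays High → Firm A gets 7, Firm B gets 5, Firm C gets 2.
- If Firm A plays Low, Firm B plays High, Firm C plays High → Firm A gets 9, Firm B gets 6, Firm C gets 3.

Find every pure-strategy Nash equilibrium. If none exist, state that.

(Mid, Premium, Premium)

Firm A against (High, Mid): payoffs 3, 2 → best response Low.
Firm A against (High, High): payoffs 9, 6 → best response Low.
Firm A against (High, Premium): payoffs 3, 8 → best response Mid.
Firm A against (Premium, Mid): payoffs 7, 8 → best response Mid.
Firm A against (Premium, High): payoffs 1, 7 → best response Mid.
Firm A against (Premium, Premium): payoffs 3, 8 → best response Mid.
Firm B against (Low, Mid): payoffs 9, 5 → best response High.
Firm B against (Low, High): payoffs 6, 1 → best response High.
Firm B against (Low, Premium): payoffs 6, 0 → best response High.
Firm B against (Mid, Mid): payoffs 6, 8 → best response Premium.
Firm B against (Mid, High): payoffs 3, 5 → best response Premium.
Firm B against (Mid, Premium): payoffs 2, 6 → best response Premium.
Firm C against (Low, High): payoffs 4, 3, 7 → best response Premium.
Firm C against (Low, Premium): payoffs 5, 0, 7 → best response Premium.
Firm C against (Mid, High): payoffs 4, 3, 9 → best response Premium.
Firm C against (Mid, Premium): payoffs 0, 2, 7 → best response Premium.
Mutual best responses: (Mid, Premium, Premium).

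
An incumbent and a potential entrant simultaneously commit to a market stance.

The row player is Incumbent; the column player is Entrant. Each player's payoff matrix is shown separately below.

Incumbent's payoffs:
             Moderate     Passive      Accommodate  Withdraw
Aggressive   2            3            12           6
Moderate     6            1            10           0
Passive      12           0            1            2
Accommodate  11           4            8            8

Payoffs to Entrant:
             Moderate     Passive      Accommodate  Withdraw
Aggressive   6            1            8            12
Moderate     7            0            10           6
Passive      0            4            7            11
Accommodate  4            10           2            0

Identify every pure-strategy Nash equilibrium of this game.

Incumbent against Moderate: payoffs 2, 6, 12, 11 → best response Passive.
Incumbent against Passive: payoffs 3, 1, 0, 4 → best response Accommodate.
Incumbent against Accommodate: payoffs 12, 10, 1, 8 → best response Aggressive.
Incumbent against Withdraw: payoffs 6, 0, 2, 8 → best response Accommodate.
Entrant against Aggressive: payoffs 6, 1, 8, 12 → best response Withdraw.
Entrant against Moderate: payoffs 7, 0, 10, 6 → best response Accommodate.
Entrant against Passive: payoffs 0, 4, 7, 11 → best response Withdraw.
Entrant against Accommodate: payoffs 4, 10, 2, 0 → best response Passive.
Mutual best responses: (Accommodate, Passive).

The unique pure-strategy Nash equilibrium is (Accommodate, Passive).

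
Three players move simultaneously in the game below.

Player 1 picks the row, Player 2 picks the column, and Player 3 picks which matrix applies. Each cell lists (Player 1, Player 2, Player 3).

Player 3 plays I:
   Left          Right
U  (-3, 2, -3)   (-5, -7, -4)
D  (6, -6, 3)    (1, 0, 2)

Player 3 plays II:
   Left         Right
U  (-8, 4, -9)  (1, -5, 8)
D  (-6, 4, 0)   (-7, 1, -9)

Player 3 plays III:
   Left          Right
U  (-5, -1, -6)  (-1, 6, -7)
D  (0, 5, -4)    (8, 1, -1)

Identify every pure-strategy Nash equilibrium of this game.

Pure NE: (D, Right, I)

(U, Left, I): Player 1 can switch to D (-3 → 6). Not NE.
(U, Left, II): Player 1 can switch to D (-8 → -6). Not NE.
(U, Left, III): Player 1 can switch to D (-5 → 0). Not NE.
(U, Right, I): Player 1 can switch to D (-5 → 1). Not NE.
(U, Right, II): Player 2 can switch to Left (-5 → 4). Not NE.
(U, Right, III): Player 1 can switch to D (-1 → 8). Not NE.
(D, Left, I): Player 2 can switch to Right (-6 → 0). Not NE.
(D, Left, II): Player 3 can switch to I (0 → 3). Not NE.
(D, Left, III): Player 3 can switch to I (-4 → 3). Not NE.
(D, Right, I): Player 1 gets 1, best alternative -5; Player 2 gets 0, best alternative -6; Player 3 gets 2, best alternative -1. No profitable deviation — NE.
(D, Right, II): Player 1 can switch to U (-7 → 1). Not NE.
(The remaining 1 profile has a profitable deviation by the same check.)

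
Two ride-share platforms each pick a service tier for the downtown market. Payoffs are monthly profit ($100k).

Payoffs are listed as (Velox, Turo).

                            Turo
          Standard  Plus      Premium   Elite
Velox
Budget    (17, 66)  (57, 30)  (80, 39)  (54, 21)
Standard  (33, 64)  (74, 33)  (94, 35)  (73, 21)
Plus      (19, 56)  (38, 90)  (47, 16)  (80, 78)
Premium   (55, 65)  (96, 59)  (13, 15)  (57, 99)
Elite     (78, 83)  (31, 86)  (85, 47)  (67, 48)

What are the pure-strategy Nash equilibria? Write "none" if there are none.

For each strategy profile, look for a profitable unilateral deviation.
(Budget, Standard): Velox can switch to Standard (17 → 33). Not NE.
(Budget, Plus): Velox can switch to Standard (57 → 74). Not NE.
(Budget, Premium): Velox can switch to Standard (80 → 94). Not NE.
(Budget, Elite): Velox can switch to Standard (54 → 73). Not NE.
(Standard, Standard): Velox can switch to Premium (33 → 55). Not NE.
(Standard, Plus): Velox can switch to Premium (74 → 96). Not NE.
(Standard, Premium): Turo can switch to Standard (35 → 64). Not NE.
(Standard, Elite): Velox can switch to Plus (73 → 80). Not NE.
(Plus, Standard): Velox can switch to Standard (19 → 33). Not NE.
(Plus, Plus): Velox can switch to Budget (38 → 57). Not NE.
(The remaining 10 profiles each have a profitable deviation by the same check.)

There is no pure-strategy Nash equilibrium.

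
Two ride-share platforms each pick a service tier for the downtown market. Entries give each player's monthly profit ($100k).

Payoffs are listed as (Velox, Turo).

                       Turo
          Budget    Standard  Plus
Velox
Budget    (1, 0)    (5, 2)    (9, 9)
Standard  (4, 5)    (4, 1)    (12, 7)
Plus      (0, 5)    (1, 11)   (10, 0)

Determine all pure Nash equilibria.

Velox against Budget: payoffs 1, 4, 0 → best response Standard.
Velox against Standard: payoffs 5, 4, 1 → best response Budget.
Velox against Plus: payoffs 9, 12, 10 → best response Standard.
Turo against Budget: payoffs 0, 2, 9 → best response Plus.
Turo against Standard: payoffs 5, 1, 7 → best response Plus.
Turo against Plus: payoffs 5, 11, 0 → best response Standard.
Mutual best responses: (Standard, Plus).

(Standard, Plus)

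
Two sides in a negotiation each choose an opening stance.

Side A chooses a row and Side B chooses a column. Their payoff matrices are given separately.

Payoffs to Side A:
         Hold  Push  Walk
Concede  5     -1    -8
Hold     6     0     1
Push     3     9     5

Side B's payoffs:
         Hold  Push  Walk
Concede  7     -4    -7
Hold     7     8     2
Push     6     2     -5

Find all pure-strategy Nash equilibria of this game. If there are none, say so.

none

Side A against Hold: payoffs 5, 6, 3 → best response Hold.
Side A against Push: payoffs -1, 0, 9 → best response Push.
Side A against Walk: payoffs -8, 1, 5 → best response Push.
Side B against Concede: payoffs 7, -4, -7 → best response Hold.
Side B against Hold: payoffs 7, 8, 2 → best response Push.
Side B against Push: payoffs 6, 2, -5 → best response Hold.
No profile is a mutual best response for all players.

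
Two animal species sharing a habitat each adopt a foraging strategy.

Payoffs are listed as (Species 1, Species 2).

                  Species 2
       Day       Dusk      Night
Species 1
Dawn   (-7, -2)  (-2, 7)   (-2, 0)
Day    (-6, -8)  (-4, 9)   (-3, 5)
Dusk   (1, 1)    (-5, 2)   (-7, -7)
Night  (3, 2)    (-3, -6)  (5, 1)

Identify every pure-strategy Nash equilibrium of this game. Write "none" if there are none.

The pure Nash equilibria are (Dawn, Dusk), (Night, Day).

Species 1 against Day: payoffs -7, -6, 1, 3 → best response Night.
Species 1 against Dusk: payoffs -2, -4, -5, -3 → best response Dawn.
Species 1 against Night: payoffs -2, -3, -7, 5 → best response Night.
Species 2 against Dawn: payoffs -2, 7, 0 → best response Dusk.
Species 2 against Day: payoffs -8, 9, 5 → best response Dusk.
Species 2 against Dusk: payoffs 1, 2, -7 → best response Dusk.
Species 2 against Night: payoffs 2, -6, 1 → best response Day.
Mutual best responses: (Dawn, Dusk); (Night, Day).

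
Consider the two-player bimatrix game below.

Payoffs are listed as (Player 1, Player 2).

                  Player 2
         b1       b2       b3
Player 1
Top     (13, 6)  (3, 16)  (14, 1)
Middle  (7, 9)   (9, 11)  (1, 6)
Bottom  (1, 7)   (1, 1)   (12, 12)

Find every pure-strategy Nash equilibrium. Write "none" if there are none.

(Top, b1): Player 2 can switch to b2 (6 → 16). Not NE.
(Top, b2): Player 1 can switch to Middle (3 → 9). Not NE.
(Top, b3): Player 2 can switch to b1 (1 → 6). Not NE.
(Middle, b1): Player 1 can switch to Top (7 → 13). Not NE.
(Middle, b2): Player 1 gets 9, best alternative 3; Player 2 gets 11, best alternative 9. No profitable deviation — NE.
(Middle, b3): Player 1 can switch to Top (1 → 14). Not NE.
(Bottom, b1): Player 1 can switch to Top (1 → 13). Not NE.
(Bottom, b2): Player 1 can switch to Top (1 → 3). Not NE.
(Bottom, b3): Player 1 can switch to Top (12 → 14). Not NE.

(Middle, b2)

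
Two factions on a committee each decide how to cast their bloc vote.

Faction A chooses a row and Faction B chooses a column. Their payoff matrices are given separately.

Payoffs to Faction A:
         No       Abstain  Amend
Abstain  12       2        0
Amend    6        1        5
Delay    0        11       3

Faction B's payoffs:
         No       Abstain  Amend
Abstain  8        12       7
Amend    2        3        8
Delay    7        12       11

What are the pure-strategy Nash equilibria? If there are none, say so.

(Abstain, No): Faction B can switch to Abstain (8 → 12). Not NE.
(Abstain, Abstain): Faction A can switch to Delay (2 → 11). Not NE.
(Abstain, Amend): Faction A can switch to Amend (0 → 5). Not NE.
(Amend, No): Faction A can switch to Abstain (6 → 12). Not NE.
(Amend, Abstain): Faction A can switch to Abstain (1 → 2). Not NE.
(Amend, Amend): Faction A gets 5, best alternative 3; Faction B gets 8, best alternative 3. No profitable deviation — NE.
(Delay, No): Faction A can switch to Abstain (0 → 12). Not NE.
(Delay, Abstain): Faction A gets 11, best alternative 2; Faction B gets 12, best alternative 11. No profitable deviation — NE.
(Delay, Amend): Faction A can switch to Amend (3 → 5). Not NE.

Pure-strategy Nash equilibria: (Amend, Amend) and (Delay, Abstain)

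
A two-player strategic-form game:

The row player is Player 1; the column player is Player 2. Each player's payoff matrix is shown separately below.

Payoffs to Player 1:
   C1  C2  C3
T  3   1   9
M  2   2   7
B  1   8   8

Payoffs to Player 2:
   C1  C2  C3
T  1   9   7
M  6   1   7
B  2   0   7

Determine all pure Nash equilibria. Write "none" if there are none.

This game has no pure Nash equilibrium.

(T, C1): Player 2 can switch to C2 (1 → 9). Not NE.
(T, C2): Player 1 can switch to M (1 → 2). Not NE.
(T, C3): Player 2 can switch to C2 (7 → 9). Not NE.
(M, C1): Player 1 can switch to T (2 → 3). Not NE.
(M, C2): Player 1 can switch to B (2 → 8). Not NE.
(M, C3): Player 1 can switch to T (7 → 9). Not NE.
(B, C1): Player 1 can switch to T (1 → 3). Not NE.
(B, C2): Player 2 can switch to C1 (0 → 2). Not NE.
(The remaining 1 profile has a profitable deviation by the same check.)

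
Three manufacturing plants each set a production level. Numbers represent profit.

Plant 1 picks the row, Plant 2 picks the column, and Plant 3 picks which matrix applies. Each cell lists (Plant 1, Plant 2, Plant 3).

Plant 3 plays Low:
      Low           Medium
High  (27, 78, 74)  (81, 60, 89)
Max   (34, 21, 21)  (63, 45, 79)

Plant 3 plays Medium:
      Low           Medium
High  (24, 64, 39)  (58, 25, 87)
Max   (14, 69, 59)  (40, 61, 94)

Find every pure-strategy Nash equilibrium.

(High, Low, Low): Plant 1 can switch to Max (27 → 34). Not NE.
(High, Low, Medium): Plant 3 can switch to Low (39 → 74). Not NE.
(High, Medium, Low): Plant 2 can switch to Low (60 → 78). Not NE.
(High, Medium, Medium): Plant 2 can switch to Low (25 → 64). Not NE.
(Max, Low, Low): Plant 2 can switch to Medium (21 → 45). Not NE.
(Max, Low, Medium): Plant 1 can switch to High (14 → 24). Not NE.
(The remaining 2 profiles each have a profitable deviation by the same check.)

There is no pure-strategy Nash equilibrium.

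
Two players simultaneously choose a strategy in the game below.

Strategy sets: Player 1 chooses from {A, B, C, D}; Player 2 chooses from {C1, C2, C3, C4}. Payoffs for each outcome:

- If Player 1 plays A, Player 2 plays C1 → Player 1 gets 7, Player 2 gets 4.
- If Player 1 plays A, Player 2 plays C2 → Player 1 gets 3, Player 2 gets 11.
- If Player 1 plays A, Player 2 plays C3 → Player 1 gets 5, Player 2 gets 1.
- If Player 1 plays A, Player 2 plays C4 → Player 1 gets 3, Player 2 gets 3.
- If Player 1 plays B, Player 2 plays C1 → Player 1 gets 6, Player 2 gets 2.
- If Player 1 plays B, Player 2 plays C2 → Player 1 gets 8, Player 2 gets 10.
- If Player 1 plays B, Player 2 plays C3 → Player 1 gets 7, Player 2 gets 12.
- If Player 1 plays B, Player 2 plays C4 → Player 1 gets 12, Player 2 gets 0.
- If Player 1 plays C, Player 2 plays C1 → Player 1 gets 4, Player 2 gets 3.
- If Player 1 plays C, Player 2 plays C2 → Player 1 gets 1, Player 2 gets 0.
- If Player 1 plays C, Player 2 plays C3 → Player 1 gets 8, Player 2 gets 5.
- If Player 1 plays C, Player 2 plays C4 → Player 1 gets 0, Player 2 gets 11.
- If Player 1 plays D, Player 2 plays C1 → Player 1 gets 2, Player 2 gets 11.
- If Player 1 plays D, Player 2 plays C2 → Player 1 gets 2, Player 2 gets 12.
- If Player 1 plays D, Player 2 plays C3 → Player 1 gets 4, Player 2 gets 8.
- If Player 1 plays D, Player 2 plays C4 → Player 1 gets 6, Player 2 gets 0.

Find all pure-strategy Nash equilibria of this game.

For each strategy profile, look for a profitable unilateral deviation.
(A, C1): Player 2 can switch to C2 (4 → 11). Not NE.
(A, C2): Player 1 can switch to B (3 → 8). Not NE.
(A, C3): Player 1 can switch to B (5 → 7). Not NE.
(A, C4): Player 1 can switch to B (3 → 12). Not NE.
(B, C1): Player 1 can switch to A (6 → 7). Not NE.
(B, C2): Player 2 can switch to C3 (10 → 12). Not NE.
(B, C3): Player 1 can switch to C (7 → 8). Not NE.
(B, C4): Player 2 can switch to C1 (0 → 2). Not NE.
(The remaining 8 profiles each have a profitable deviation by the same check.)

There is no pure-strategy Nash equilibrium.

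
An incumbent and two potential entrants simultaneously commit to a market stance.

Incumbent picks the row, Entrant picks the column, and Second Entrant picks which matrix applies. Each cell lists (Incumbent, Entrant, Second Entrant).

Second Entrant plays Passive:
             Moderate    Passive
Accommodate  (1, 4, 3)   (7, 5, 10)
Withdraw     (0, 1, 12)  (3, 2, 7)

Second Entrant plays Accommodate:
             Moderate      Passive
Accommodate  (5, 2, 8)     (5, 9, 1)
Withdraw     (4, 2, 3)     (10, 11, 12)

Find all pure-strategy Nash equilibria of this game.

Incumbent against (Moderate, Passive): payoffs 1, 0 → best response Accommodate.
Incumbent against (Moderate, Accommodate): payoffs 5, 4 → best response Accommodate.
Incumbent against (Passive, Passive): payoffs 7, 3 → best response Accommodate.
Incumbent against (Passive, Accommodate): payoffs 5, 10 → best response Withdraw.
Entrant against (Accommodate, Passive): payoffs 4, 5 → best response Passive.
Entrant against (Accommodate, Accommodate): payoffs 2, 9 → best response Passive.
Entrant against (Withdraw, Passive): payoffs 1, 2 → best response Passive.
Entrant against (Withdraw, Accommodate): payoffs 2, 11 → best response Passive.
Second Entrant against (Accommodate, Moderate): payoffs 3, 8 → best response Accommodate.
Second Entrant against (Accommodate, Passive): payoffs 10, 1 → best response Passive.
Second Entrant against (Withdraw, Moderate): payoffs 12, 3 → best response Passive.
Second Entrant against (Withdraw, Passive): payoffs 7, 12 → best response Accommodate.
Mutual best responses: (Accommodate, Passive, Passive); (Withdraw, Passive, Accommodate).

(Accommodate, Passive, Passive), (Withdraw, Passive, Accommodate)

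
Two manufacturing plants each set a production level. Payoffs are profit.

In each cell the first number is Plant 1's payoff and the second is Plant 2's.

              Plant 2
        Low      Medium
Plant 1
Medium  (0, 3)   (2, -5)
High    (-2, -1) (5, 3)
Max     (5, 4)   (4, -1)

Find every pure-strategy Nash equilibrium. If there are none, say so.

(Medium, Low): Plant 1 can switch to Max (0 → 5). Not NE.
(Medium, Medium): Plant 1 can switch to High (2 → 5). Not NE.
(High, Low): Plant 1 can switch to Medium (-2 → 0). Not NE.
(High, Medium): Plant 1 gets 5, best alternative 4; Plant 2 gets 3, best alternative -1. No profitable deviation — NE.
(Max, Low): Plant 1 gets 5, best alternative 0; Plant 2 gets 4, best alternative -1. No profitable deviation — NE.
(Max, Medium): Plant 1 can switch to High (4 → 5). Not NE.

The pure Nash equilibria are (High, Medium); (Max, Low).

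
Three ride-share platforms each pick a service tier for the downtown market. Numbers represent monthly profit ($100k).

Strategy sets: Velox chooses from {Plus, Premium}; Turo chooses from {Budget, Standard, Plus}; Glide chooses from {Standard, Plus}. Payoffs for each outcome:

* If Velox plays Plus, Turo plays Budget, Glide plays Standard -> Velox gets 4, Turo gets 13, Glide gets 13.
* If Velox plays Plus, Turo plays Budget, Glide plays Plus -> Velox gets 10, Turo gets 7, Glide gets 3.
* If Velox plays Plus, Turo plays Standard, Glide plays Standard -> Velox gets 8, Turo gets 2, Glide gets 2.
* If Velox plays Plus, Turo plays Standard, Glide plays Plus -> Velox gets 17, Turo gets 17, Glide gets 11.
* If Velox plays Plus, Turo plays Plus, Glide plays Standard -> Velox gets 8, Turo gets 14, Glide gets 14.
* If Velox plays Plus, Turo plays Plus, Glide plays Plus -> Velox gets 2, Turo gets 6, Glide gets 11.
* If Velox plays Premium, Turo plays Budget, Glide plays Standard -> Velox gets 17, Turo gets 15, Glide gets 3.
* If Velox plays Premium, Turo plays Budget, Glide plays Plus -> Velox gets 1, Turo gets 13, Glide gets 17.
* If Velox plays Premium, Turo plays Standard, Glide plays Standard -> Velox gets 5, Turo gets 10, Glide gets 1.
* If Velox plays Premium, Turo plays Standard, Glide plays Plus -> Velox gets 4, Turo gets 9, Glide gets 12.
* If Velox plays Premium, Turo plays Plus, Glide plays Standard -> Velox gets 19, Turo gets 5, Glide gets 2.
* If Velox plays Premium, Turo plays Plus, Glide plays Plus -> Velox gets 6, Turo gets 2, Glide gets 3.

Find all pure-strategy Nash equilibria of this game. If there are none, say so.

(Plus, Standard, Plus)

For each strategy profile, look for a profitable unilateral deviation.
(Plus, Budget, Standard): Velox can switch to Premium (4 → 17). Not NE.
(Plus, Budget, Plus): Turo can switch to Standard (7 → 17). Not NE.
(Plus, Standard, Standard): Turo can switch to Budget (2 → 13). Not NE.
(Plus, Standard, Plus): Velox gets 17, best alternative 4; Turo gets 17, best alternative 7; Glide gets 11, best alternative 2. No profitable deviation — NE.
(Plus, Plus, Standard): Velox can switch to Premium (8 → 19). Not NE.
(Plus, Plus, Plus): Velox can switch to Premium (2 → 6). Not NE.
(Premium, Budget, Standard): Glide can switch to Plus (3 → 17). Not NE.
(Premium, Budget, Plus): Velox can switch to Plus (1 → 10). Not NE.
(Premium, Standard, Standard): Velox can switch to Plus (5 → 8). Not NE.
(Premium, Standard, Plus): Velox can switch to Plus (4 → 17). Not NE.
(Premium, Plus, Standard): Turo can switch to Budget (5 → 15). Not NE.
(The remaining 1 profile has a profitable deviation by the same check.)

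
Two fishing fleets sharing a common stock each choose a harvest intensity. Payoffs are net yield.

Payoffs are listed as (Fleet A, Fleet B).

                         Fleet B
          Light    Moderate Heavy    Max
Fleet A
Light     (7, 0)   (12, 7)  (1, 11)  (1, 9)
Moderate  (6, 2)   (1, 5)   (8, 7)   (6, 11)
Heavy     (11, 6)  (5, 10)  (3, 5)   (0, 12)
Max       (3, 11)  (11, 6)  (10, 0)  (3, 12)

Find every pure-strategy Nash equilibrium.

(Moderate, Max)

Mark each player's best response to every combination of opponents' strategies; a profile where every player is best-responding is a pure Nash equilibrium.
Fleet A against Light: payoffs 7, 6, 11, 3 → best response Heavy.
Fleet A against Moderate: payoffs 12, 1, 5, 11 → best response Light.
Fleet A against Heavy: payoffs 1, 8, 3, 10 → best response Max.
Fleet A against Max: payoffs 1, 6, 0, 3 → best response Moderate.
Fleet B against Light: payoffs 0, 7, 11, 9 → best response Heavy.
Fleet B against Moderate: payoffs 2, 5, 7, 11 → best response Max.
Fleet B against Heavy: payoffs 6, 10, 5, 12 → best response Max.
Fleet B against Max: payoffs 11, 6, 0, 12 → best response Max.
Mutual best responses: (Moderate, Max).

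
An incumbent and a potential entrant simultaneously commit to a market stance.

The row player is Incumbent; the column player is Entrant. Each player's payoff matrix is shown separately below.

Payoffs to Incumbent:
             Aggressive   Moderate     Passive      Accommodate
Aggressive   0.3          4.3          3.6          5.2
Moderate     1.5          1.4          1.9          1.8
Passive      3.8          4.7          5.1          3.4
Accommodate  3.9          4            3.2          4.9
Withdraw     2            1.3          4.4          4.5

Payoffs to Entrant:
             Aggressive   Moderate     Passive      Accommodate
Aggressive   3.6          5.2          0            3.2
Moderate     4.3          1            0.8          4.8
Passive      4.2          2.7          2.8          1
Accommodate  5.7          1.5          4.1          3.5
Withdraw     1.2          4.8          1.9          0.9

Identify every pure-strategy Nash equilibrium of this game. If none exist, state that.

The unique pure-strategy Nash equilibrium is (Accommodate, Aggressive).

Incumbent against Aggressive: payoffs 0.3, 1.5, 3.8, 3.9, 2 → best response Accommodate.
Incumbent against Moderate: payoffs 4.3, 1.4, 4.7, 4, 1.3 → best response Passive.
Incumbent against Passive: payoffs 3.6, 1.9, 5.1, 3.2, 4.4 → best response Passive.
Incumbent against Accommodate: payoffs 5.2, 1.8, 3.4, 4.9, 4.5 → best response Aggressive.
Entrant against Aggressive: payoffs 3.6, 5.2, 0, 3.2 → best response Moderate.
Entrant against Moderate: payoffs 4.3, 1, 0.8, 4.8 → best response Accommodate.
Entrant against Passive: payoffs 4.2, 2.7, 2.8, 1 → best response Aggressive.
Entrant against Accommodate: payoffs 5.7, 1.5, 4.1, 3.5 → best response Aggressive.
Entrant against Withdraw: payoffs 1.2, 4.8, 1.9, 0.9 → best response Moderate.
Mutual best responses: (Accommodate, Aggressive).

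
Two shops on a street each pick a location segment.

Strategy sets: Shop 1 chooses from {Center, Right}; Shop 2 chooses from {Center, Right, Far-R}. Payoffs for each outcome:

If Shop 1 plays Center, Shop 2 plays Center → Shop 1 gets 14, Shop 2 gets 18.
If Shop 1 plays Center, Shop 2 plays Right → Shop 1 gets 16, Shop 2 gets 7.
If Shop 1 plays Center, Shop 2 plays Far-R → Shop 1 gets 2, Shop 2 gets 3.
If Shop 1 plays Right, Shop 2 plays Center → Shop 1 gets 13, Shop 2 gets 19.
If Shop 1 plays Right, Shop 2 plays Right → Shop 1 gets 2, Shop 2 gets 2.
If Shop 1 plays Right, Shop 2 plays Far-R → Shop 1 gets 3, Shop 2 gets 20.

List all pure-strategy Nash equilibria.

(Center, Center): Shop 1 gets 14, best alternative 13; Shop 2 gets 18, best alternative 7. No profitable deviation — NE.
(Center, Right): Shop 2 can switch to Center (7 → 18). Not NE.
(Center, Far-R): Shop 1 can switch to Right (2 → 3). Not NE.
(Right, Center): Shop 1 can switch to Center (13 → 14). Not NE.
(Right, Right): Shop 1 can switch to Center (2 → 16). Not NE.
(Right, Far-R): Shop 1 gets 3, best alternative 2; Shop 2 gets 20, best alternative 19. No profitable deviation — NE.

The pure Nash equilibria are (Center, Center), (Right, Far-R).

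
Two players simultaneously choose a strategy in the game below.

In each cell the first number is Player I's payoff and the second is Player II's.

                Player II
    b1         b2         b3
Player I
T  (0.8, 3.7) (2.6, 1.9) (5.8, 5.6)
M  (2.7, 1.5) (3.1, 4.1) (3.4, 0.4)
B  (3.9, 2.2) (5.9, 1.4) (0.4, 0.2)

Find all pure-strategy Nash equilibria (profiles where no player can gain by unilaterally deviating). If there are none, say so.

(T, b1): Player I can switch to M (0.8 → 2.7). Not NE.
(T, b2): Player I can switch to M (2.6 → 3.1). Not NE.
(T, b3): Player I gets 5.8, best alternative 3.4; Player II gets 5.6, best alternative 3.7. No profitable deviation — NE.
(M, b1): Player I can switch to B (2.7 → 3.9). Not NE.
(M, b2): Player I can switch to B (3.1 → 5.9). Not NE.
(M, b3): Player I can switch to T (3.4 → 5.8). Not NE.
(B, b1): Player I gets 3.9, best alternative 2.7; Player II gets 2.2, best alternative 1.4. No profitable deviation — NE.
(B, b2): Player II can switch to b1 (1.4 → 2.2). Not NE.
(B, b3): Player I can switch to T (0.4 → 5.8). Not NE.

The pure Nash equilibria are (T, b3); (B, b1).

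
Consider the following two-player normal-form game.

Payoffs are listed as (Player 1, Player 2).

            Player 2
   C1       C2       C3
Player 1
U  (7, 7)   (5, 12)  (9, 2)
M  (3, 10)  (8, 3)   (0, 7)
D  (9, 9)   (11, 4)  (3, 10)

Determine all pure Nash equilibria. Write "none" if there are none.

Player 1 against C1: payoffs 7, 3, 9 → best response D.
Player 1 against C2: payoffs 5, 8, 11 → best response D.
Player 1 against C3: payoffs 9, 0, 3 → best response U.
Player 2 against U: payoffs 7, 12, 2 → best response C2.
Player 2 against M: payoffs 10, 3, 7 → best response C1.
Player 2 against D: payoffs 9, 4, 10 → best response C3.
No profile is a mutual best response for all players.

No pure-strategy Nash equilibrium.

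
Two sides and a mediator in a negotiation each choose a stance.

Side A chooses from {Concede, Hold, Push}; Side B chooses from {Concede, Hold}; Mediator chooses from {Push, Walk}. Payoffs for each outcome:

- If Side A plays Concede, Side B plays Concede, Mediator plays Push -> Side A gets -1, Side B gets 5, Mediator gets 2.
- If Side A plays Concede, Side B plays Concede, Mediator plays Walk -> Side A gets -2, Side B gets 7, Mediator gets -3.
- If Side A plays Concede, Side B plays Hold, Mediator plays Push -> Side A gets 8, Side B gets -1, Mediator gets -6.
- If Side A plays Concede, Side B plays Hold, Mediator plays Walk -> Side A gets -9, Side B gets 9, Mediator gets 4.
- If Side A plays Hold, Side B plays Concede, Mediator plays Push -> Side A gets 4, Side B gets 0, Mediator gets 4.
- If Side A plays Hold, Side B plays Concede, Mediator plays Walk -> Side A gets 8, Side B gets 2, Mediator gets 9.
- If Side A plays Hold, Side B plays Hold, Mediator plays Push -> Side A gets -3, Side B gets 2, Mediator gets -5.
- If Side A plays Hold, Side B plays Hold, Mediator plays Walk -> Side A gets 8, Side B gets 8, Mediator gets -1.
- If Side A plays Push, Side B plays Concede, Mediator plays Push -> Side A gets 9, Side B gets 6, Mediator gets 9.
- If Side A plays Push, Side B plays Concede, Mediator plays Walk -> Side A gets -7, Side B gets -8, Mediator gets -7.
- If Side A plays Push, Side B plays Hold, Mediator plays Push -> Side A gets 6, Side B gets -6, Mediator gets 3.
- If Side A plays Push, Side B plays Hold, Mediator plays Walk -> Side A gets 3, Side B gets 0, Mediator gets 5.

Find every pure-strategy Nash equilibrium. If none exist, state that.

Pure-strategy Nash equilibria: (Hold, Hold, Walk), (Push, Concede, Push)

For each player, find the best response to each opponent profile; mutual best responses are the pure NE.
Side A against (Concede, Push): payoffs -1, 4, 9 → best response Push.
Side A against (Concede, Walk): payoffs -2, 8, -7 → best response Hold.
Side A against (Hold, Push): payoffs 8, -3, 6 → best response Concede.
Side A against (Hold, Walk): payoffs -9, 8, 3 → best response Hold.
Side B against (Concede, Push): payoffs 5, -1 → best response Concede.
Side B against (Concede, Walk): payoffs 7, 9 → best response Hold.
Side B against (Hold, Push): payoffs 0, 2 → best response Hold.
Side B against (Hold, Walk): payoffs 2, 8 → best response Hold.
Side B against (Push, Push): payoffs 6, -6 → best response Concede.
Side B against (Push, Walk): payoffs -8, 0 → best response Hold.
Mediator against (Concede, Concede): payoffs 2, -3 → best response Push.
Mediator against (Concede, Hold): payoffs -6, 4 → best response Walk.
Mediator against (Hold, Concede): payoffs 4, 9 → best response Walk.
Mediator against (Hold, Hold): payoffs -5, -1 → best response Walk.
Mediator against (Push, Concede): payoffs 9, -7 → best response Push.
Mediator against (Push, Hold): payoffs 3, 5 → best response Walk.
Mutual best responses: (Hold, Hold, Walk); (Push, Concede, Push).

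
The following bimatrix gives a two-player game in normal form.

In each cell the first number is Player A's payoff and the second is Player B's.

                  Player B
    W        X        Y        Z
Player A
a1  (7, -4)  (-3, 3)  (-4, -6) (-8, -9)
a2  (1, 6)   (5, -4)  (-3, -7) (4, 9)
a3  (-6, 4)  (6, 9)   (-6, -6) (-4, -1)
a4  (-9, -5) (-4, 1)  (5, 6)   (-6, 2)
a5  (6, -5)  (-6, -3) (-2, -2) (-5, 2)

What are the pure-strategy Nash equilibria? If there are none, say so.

(a2, Z) and (a3, X) and (a4, Y)

(a1, W): Player B can switch to X (-4 → 3). Not NE.
(a1, X): Player A can switch to a2 (-3 → 5). Not NE.
(a1, Y): Player A can switch to a2 (-4 → -3). Not NE.
(a1, Z): Player A can switch to a2 (-8 → 4). Not NE.
(a2, W): Player A can switch to a1 (1 → 7). Not NE.
(a2, X): Player A can switch to a3 (5 → 6). Not NE.
(a2, Z): Player A gets 4, best alternative -4; Player B gets 9, best alternative 6. No profitable deviation — NE.
(a3, X): Player A gets 6, best alternative 5; Player B gets 9, best alternative 4. No profitable deviation — NE.
(a4, Y): Player A gets 5, best alternative -2; Player B gets 6, best alternative 2. No profitable deviation — NE.
(The remaining 11 profiles each have a profitable deviation by the same check.)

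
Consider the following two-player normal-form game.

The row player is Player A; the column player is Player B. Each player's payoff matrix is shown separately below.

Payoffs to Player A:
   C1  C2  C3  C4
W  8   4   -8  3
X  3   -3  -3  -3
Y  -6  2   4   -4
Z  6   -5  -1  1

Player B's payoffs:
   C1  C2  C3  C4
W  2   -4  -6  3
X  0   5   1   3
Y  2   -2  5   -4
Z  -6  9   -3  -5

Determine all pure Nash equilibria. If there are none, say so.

The pure Nash equilibria are (W, C4), (Y, C3).

Player A against C1: payoffs 8, 3, -6, 6 → best response W.
Player A against C2: payoffs 4, -3, 2, -5 → best response W.
Player A against C3: payoffs -8, -3, 4, -1 → best response Y.
Player A against C4: payoffs 3, -3, -4, 1 → best response W.
Player B against W: payoffs 2, -4, -6, 3 → best response C4.
Player B against X: payoffs 0, 5, 1, 3 → best response C2.
Player B against Y: payoffs 2, -2, 5, -4 → best response C3.
Player B against Z: payoffs -6, 9, -3, -5 → best response C2.
Mutual best responses: (W, C4); (Y, C3).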